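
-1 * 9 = -9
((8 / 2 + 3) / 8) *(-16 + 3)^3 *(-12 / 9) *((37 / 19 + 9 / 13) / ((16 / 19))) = 192829 / 24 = 8034.54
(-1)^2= 1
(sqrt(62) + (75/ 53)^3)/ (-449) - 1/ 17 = -0.08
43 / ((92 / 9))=387 / 92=4.21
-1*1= -1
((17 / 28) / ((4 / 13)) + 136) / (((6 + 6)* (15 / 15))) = 5151 / 448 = 11.50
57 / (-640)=-57 / 640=-0.09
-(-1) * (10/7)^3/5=200/343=0.58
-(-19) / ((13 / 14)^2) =3724 / 169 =22.04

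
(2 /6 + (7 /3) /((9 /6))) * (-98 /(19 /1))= -1666 /171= -9.74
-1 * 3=-3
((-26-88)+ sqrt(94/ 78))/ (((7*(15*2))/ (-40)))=152/ 7-4*sqrt(1833)/ 819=21.51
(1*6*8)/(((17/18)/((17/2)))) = 432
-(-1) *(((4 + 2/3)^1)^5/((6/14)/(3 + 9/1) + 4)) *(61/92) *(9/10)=114825424/350865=327.26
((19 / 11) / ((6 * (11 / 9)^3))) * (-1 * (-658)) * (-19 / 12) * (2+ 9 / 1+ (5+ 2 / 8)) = -625318785 / 234256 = -2669.38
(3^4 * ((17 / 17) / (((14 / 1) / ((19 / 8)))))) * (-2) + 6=-1203 / 56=-21.48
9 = 9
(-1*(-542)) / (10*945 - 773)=542 / 8677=0.06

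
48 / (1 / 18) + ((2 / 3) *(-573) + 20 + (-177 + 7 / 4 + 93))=1679 / 4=419.75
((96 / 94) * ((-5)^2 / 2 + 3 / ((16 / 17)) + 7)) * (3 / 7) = 3267 / 329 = 9.93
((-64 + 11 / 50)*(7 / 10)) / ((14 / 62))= -98859 / 500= -197.72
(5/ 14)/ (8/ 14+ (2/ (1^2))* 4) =1/ 24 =0.04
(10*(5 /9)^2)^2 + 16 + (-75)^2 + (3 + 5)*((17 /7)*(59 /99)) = 2860478273 /505197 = 5662.10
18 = 18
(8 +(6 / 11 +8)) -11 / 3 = 12.88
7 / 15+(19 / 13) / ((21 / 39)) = 334 / 105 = 3.18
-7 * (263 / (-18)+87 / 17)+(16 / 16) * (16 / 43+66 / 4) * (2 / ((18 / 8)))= 357247 / 4386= 81.45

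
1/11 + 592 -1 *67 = 5776/11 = 525.09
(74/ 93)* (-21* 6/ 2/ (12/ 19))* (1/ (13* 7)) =-703/ 806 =-0.87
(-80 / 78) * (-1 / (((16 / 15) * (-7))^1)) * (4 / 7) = -50 / 637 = -0.08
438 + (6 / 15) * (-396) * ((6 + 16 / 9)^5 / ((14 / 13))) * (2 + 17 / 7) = -121638646282 / 6561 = -18539650.40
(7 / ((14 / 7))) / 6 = 7 / 12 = 0.58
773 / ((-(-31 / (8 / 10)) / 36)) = 111312 / 155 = 718.14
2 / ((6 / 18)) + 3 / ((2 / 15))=57 / 2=28.50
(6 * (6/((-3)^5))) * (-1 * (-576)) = -256/3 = -85.33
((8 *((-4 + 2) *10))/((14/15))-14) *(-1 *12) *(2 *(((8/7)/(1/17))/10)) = 2118336/245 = 8646.27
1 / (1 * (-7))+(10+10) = 139 / 7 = 19.86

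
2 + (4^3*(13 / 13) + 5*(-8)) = 26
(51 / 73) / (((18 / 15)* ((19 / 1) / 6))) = 255 / 1387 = 0.18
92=92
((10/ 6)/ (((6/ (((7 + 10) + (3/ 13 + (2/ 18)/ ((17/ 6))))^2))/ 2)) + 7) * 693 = 119678.17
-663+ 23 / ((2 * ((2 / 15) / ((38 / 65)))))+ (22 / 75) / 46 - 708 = -59227589 / 44850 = -1320.57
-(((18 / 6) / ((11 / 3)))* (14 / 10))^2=-3969 / 3025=-1.31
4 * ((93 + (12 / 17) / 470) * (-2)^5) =-47557248 / 3995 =-11904.19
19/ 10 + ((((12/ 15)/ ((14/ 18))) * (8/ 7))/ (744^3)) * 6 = 22188337/ 11678072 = 1.90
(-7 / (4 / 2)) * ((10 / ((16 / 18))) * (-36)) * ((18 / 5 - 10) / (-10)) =4536 / 5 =907.20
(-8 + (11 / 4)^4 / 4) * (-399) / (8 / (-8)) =2573151 / 1024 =2512.84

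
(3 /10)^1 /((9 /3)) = 1 /10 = 0.10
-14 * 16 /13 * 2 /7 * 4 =-256 /13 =-19.69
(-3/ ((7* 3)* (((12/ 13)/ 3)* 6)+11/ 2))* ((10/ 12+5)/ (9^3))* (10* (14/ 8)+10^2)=-0.06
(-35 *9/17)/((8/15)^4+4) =-15946875/3512132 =-4.54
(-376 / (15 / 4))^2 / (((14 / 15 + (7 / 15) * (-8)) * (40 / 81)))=-1272384 / 175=-7270.77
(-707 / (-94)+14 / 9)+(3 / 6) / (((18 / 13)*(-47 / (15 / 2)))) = 9.02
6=6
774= 774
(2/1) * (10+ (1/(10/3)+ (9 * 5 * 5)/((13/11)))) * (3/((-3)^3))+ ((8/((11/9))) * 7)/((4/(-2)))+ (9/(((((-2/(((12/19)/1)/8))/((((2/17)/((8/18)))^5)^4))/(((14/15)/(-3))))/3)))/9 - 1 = -71389940538028099358954596586316369583/1042102622216552090333728989543137280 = -68.51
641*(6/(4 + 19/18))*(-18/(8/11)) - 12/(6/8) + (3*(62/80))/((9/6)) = -18842.94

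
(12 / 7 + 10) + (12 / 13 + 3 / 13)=1171 / 91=12.87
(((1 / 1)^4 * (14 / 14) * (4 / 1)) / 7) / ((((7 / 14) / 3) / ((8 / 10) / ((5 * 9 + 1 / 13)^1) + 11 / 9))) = 130792 / 30765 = 4.25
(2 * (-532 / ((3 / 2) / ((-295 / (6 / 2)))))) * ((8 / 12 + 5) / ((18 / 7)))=37351720 / 243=153710.78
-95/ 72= -1.32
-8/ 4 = -2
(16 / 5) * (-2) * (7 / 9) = -224 / 45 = -4.98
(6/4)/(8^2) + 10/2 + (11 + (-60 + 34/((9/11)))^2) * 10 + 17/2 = 36552371/10368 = 3525.50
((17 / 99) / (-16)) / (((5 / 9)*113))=-17 / 99440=-0.00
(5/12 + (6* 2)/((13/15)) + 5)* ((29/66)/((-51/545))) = -47494025/525096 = -90.45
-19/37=-0.51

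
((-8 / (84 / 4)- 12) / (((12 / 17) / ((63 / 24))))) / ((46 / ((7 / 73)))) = -7735 / 80592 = -0.10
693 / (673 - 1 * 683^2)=-231 / 155272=-0.00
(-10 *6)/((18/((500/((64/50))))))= -15625/12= -1302.08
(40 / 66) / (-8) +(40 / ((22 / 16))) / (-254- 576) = -607 / 5478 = -0.11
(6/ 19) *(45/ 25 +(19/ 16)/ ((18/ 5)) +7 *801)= 425113/ 240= 1771.30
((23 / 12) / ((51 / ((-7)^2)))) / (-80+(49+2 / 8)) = -1127 / 18819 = -0.06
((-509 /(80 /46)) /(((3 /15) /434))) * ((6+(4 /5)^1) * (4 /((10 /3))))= -5182454.76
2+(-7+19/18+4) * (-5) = 211/18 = 11.72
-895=-895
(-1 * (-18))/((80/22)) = 99/20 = 4.95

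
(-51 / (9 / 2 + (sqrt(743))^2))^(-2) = 2235025 / 10404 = 214.82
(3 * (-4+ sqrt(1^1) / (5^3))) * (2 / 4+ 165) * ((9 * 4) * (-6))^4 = -539305442482176 / 125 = -4314443539857.41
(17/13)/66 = 17/858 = 0.02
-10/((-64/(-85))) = -425/32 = -13.28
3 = 3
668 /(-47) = -668 /47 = -14.21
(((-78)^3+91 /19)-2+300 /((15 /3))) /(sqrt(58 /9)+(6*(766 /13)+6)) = -129739110345 /98303341+4570754565*sqrt(58) /3735526958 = -1310.46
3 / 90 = 1 / 30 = 0.03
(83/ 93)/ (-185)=-83/ 17205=-0.00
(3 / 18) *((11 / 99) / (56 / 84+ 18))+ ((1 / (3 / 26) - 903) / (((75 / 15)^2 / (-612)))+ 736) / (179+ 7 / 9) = 2566180577 / 20386800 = 125.87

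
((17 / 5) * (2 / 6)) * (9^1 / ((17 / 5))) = 3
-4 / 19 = -0.21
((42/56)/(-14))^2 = 9/3136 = 0.00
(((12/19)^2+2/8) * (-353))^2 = 109402839121/2085136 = 52467.96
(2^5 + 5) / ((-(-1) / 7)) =259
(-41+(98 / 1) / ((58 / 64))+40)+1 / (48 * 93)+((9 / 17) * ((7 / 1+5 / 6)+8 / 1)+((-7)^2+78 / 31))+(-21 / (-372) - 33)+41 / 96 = 592091075 / 4401504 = 134.52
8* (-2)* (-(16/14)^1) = 128/7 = 18.29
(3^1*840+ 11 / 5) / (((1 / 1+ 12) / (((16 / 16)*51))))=643161 / 65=9894.78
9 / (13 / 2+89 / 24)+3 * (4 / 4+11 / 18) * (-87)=-205613 / 490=-419.62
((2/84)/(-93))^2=1/15256836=0.00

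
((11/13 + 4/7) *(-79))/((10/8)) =-40764/455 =-89.59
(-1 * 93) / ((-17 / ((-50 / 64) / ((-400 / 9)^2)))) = -7533 / 3481600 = -0.00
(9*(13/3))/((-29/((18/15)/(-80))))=117/5800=0.02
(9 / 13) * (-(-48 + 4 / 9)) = 32.92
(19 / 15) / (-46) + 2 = 1361 / 690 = 1.97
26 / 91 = 2 / 7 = 0.29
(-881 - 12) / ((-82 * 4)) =893 / 328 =2.72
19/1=19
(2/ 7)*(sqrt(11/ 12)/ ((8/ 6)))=sqrt(33)/ 28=0.21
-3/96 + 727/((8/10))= 29079/32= 908.72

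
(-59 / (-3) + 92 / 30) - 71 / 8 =1663 / 120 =13.86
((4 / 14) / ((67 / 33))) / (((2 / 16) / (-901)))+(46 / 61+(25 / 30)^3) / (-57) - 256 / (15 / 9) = -1167.97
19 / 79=0.24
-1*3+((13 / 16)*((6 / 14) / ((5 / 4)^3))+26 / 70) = -2144 / 875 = -2.45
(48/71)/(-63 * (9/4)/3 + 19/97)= -18624/1296247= -0.01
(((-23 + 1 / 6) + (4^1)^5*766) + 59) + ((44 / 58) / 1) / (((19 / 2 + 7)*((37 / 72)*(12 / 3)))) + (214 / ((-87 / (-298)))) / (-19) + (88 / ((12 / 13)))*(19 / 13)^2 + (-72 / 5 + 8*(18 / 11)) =68619891970573 / 87460230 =784583.94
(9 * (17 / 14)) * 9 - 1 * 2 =96.36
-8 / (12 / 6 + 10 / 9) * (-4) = 72 / 7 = 10.29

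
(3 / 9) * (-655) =-655 / 3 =-218.33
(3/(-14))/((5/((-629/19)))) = 1887/1330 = 1.42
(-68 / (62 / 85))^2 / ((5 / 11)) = 18374620 / 961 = 19120.31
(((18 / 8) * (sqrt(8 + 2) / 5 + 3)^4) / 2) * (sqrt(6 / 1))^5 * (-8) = -832356 * sqrt(6) / 25 -365472 * sqrt(15) / 25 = -138172.58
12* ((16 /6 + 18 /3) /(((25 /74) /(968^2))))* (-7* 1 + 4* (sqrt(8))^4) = 1795622839296 /25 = 71824913571.84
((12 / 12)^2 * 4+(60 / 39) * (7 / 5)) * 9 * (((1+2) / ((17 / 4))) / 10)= 864 / 221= 3.91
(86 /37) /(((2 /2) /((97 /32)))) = 4171 /592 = 7.05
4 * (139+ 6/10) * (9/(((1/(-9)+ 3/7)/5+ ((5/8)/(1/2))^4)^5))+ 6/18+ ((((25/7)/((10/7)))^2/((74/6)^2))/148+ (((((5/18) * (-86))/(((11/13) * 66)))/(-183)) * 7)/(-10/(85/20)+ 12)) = 548299557485397483474098739849219508837/10688882811941955617357397354345875760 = 51.30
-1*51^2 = -2601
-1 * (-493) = 493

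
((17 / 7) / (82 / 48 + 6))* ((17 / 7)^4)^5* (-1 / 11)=-1658206413912209589139853208 / 1136640833409482954245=-1458865.78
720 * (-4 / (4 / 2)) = -1440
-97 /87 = -1.11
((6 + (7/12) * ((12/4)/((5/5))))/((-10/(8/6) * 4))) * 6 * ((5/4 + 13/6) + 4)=-2759/240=-11.50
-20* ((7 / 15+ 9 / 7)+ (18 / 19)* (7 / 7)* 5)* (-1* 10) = 1297.84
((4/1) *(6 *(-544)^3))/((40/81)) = -7824074342.40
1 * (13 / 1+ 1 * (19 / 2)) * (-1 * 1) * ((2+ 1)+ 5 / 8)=-1305 / 16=-81.56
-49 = -49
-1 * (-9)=9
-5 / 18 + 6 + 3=157 / 18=8.72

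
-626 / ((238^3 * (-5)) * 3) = 313 / 101109540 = 0.00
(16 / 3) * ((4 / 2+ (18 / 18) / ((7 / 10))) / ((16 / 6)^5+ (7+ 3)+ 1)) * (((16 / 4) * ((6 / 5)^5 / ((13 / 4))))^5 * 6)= 5563507354682104835834772455424 / 27451803234517574310302734375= 202.66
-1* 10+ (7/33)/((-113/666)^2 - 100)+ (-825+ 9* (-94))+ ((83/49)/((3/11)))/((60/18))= -401327383210917/239007859090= -1679.14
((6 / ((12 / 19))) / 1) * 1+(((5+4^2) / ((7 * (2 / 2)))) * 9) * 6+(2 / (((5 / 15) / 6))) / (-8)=167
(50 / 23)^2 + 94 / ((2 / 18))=450034 / 529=850.73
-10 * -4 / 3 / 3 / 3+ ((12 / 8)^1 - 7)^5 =-4347097 / 864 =-5031.36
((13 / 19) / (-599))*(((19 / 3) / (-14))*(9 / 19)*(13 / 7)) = 507 / 1115338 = 0.00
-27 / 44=-0.61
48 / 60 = 4 / 5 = 0.80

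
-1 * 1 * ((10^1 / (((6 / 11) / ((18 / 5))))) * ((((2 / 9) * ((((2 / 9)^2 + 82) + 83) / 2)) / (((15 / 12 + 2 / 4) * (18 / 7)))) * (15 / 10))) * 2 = -588236 / 729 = -806.91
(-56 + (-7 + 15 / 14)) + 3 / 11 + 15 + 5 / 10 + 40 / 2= -2014 / 77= -26.16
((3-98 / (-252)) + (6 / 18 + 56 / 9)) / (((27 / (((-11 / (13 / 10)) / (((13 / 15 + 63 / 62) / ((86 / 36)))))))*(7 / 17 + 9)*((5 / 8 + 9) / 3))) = -1193035 / 9110556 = -0.13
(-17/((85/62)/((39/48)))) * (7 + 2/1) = -3627/40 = -90.68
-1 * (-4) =4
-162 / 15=-54 / 5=-10.80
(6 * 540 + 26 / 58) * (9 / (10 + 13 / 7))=5920299 / 2407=2459.62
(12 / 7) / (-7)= -12 / 49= -0.24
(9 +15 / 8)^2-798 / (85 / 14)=-71643 / 5440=-13.17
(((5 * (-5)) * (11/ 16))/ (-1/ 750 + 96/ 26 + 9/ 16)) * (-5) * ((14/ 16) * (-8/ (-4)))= 4265625/ 120644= 35.36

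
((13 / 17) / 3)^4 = 28561 / 6765201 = 0.00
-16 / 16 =-1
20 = 20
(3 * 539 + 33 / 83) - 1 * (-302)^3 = 2286253708 / 83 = 27545225.40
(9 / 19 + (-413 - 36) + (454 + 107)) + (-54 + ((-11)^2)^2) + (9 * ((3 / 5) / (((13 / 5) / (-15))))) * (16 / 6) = 3610250 / 247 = 14616.40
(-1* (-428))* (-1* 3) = -1284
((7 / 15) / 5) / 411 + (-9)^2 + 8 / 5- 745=-20418473 / 30825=-662.40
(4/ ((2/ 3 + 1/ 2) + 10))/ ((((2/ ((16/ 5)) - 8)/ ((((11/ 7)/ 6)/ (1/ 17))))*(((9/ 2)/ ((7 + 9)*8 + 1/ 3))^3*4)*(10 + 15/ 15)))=-8869784000/ 77806899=-114.00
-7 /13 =-0.54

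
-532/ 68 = -133/ 17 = -7.82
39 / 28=1.39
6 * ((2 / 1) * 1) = 12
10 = 10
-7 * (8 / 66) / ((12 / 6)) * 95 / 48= -665 / 792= -0.84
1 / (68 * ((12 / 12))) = 1 / 68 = 0.01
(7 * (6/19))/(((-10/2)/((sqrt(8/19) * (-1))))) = 84 * sqrt(38)/1805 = 0.29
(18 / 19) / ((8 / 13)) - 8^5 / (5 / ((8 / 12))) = -4978981 / 1140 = -4367.53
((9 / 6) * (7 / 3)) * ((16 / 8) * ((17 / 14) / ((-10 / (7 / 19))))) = -119 / 380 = -0.31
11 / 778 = 0.01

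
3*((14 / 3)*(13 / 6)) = 91 / 3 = 30.33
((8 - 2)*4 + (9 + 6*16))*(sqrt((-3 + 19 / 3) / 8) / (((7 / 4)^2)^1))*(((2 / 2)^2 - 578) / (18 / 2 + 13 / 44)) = -8733472*sqrt(15) / 20041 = -1687.77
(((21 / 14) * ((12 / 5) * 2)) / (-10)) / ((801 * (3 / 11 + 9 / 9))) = -0.00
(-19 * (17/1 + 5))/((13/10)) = -4180/13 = -321.54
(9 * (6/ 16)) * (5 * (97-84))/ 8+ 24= 3291/ 64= 51.42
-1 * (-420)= 420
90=90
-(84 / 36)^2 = -49 / 9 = -5.44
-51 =-51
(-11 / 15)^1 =-11 / 15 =-0.73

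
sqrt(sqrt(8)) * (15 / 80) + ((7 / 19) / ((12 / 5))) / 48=35 / 10944 + 3 * 2^(3 / 4) / 16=0.32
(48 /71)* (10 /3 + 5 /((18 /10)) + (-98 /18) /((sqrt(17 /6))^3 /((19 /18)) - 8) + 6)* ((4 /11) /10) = 0.34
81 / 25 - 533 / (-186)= 28391 / 4650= 6.11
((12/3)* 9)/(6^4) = 1/36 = 0.03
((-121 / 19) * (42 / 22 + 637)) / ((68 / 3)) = -57981 / 323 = -179.51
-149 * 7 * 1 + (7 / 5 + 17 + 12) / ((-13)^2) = -881183 / 845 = -1042.82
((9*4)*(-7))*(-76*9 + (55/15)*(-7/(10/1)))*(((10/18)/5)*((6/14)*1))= 41194/5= 8238.80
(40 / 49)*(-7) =-40 / 7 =-5.71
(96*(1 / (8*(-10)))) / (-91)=6 / 455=0.01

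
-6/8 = -3/4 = -0.75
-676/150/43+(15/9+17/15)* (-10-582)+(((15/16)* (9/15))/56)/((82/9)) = -392788251031/236947200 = -1657.70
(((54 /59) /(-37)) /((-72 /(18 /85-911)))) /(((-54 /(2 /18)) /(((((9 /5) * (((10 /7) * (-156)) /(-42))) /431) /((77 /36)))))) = 0.00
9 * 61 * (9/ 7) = 4941/ 7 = 705.86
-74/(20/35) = -259/2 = -129.50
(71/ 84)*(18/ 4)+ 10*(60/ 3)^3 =4480213/ 56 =80003.80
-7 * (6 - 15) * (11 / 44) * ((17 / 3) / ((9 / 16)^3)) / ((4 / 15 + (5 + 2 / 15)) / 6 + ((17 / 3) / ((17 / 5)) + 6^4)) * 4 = 4874240 / 3155517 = 1.54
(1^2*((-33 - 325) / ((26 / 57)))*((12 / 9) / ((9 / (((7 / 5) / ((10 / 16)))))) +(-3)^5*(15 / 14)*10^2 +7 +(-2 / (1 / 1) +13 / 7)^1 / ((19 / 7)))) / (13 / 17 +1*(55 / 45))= 273484095869 / 26600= 10281356.99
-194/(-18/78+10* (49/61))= -153842/6187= -24.87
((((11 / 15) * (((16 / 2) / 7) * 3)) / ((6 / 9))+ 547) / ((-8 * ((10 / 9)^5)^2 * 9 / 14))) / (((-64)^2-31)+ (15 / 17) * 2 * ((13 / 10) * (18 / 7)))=-296242755735969 / 32295800000000000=-0.01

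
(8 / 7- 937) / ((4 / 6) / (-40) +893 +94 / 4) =-1.02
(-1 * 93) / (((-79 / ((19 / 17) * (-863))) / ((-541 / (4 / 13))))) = 1996420.21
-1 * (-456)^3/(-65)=-94818816/65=-1458751.02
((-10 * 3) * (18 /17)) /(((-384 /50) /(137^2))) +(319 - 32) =21193189 /272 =77916.14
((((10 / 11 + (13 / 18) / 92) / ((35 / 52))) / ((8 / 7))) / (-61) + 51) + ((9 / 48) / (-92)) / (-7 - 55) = 140487780593 / 2755716480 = 50.98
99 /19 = 5.21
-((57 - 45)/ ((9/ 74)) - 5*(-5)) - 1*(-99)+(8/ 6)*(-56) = -298/ 3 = -99.33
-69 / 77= -0.90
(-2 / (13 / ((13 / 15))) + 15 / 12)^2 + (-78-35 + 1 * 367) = 918889 / 3600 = 255.25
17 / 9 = 1.89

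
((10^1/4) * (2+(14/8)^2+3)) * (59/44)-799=-1086937/1408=-771.97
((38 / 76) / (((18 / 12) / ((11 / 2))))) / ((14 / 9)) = 33 / 28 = 1.18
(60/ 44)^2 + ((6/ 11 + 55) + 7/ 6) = 42523/ 726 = 58.57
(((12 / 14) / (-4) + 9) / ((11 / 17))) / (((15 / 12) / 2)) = 8364 / 385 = 21.72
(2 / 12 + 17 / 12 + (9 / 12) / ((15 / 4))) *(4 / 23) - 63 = -21628 / 345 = -62.69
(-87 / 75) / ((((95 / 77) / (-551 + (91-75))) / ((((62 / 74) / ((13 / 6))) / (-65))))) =-44441166 / 14850875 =-2.99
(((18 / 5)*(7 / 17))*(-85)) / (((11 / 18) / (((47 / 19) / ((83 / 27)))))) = -2878092 / 17347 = -165.91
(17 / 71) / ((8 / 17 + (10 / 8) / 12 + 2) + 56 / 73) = 0.07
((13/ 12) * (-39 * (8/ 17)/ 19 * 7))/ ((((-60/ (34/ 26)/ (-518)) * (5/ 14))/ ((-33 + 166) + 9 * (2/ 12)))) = -44380427/ 1425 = -31144.16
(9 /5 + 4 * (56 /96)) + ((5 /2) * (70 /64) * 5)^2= 11738327 /61440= 191.05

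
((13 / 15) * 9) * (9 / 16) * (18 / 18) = 351 / 80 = 4.39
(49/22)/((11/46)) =1127/121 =9.31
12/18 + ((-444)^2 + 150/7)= 4140320/21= 197158.10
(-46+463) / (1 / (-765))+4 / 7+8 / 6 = -6699065 / 21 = -319003.10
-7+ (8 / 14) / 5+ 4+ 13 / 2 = 253 / 70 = 3.61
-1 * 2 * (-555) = 1110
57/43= 1.33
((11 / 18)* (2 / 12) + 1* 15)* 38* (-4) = -61978 / 27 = -2295.48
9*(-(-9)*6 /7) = 486 /7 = 69.43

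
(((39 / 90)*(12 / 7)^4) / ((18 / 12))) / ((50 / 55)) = 164736 / 60025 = 2.74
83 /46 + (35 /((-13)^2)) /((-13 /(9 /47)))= 8556007 /4749914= 1.80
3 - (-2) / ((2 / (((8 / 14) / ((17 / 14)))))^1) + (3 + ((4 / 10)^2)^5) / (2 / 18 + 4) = 25800937922 / 6142578125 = 4.20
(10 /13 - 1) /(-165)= 1 /715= 0.00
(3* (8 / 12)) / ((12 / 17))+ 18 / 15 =121 / 30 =4.03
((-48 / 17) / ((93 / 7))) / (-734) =56 / 193409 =0.00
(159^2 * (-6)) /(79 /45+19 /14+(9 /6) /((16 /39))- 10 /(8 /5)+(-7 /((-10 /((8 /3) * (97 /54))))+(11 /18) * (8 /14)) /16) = -13760953920 /68071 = -202155.89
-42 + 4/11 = -458/11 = -41.64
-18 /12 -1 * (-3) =3 /2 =1.50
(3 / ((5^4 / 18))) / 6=9 / 625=0.01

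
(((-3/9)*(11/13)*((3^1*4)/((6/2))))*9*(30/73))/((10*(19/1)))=-396/18031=-0.02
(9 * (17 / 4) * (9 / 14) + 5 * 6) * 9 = 27513 / 56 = 491.30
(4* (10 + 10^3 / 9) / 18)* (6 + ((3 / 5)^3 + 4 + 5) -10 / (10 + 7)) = 13552624 / 34425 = 393.69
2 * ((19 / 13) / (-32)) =-19 / 208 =-0.09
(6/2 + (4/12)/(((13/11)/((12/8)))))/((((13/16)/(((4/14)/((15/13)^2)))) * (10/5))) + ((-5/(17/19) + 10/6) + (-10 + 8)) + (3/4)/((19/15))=-9925021/2034900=-4.88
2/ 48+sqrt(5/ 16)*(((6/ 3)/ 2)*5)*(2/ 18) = 1/ 24+5*sqrt(5)/ 36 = 0.35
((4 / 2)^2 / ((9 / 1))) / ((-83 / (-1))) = 4 / 747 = 0.01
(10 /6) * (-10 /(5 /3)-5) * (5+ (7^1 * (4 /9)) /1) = -4015 /27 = -148.70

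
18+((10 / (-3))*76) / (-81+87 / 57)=9598 / 453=21.19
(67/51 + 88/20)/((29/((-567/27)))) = -10199/2465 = -4.14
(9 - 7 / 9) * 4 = 296 / 9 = 32.89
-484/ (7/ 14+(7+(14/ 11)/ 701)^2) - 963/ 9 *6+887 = 1385374526007/ 5889515683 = 235.23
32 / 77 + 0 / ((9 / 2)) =32 / 77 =0.42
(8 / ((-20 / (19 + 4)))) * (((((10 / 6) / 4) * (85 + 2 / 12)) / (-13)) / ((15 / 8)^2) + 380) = -91844152 / 26325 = -3488.86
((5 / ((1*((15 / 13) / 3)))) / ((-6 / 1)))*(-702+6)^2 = -1049568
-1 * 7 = -7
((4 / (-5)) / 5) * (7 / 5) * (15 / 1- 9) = -168 / 125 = -1.34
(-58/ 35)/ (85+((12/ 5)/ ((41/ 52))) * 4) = -2378/ 139447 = -0.02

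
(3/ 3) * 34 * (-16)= -544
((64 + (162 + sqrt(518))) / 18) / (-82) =-113 / 738- sqrt(518) / 1476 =-0.17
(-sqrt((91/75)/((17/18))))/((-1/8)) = 8 * sqrt(9282)/85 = 9.07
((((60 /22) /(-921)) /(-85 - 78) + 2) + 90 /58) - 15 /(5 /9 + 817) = 415019619329 /117456335282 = 3.53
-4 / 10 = -2 / 5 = -0.40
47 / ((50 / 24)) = 564 / 25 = 22.56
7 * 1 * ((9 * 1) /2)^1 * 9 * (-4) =-1134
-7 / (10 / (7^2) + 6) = -343 / 304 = -1.13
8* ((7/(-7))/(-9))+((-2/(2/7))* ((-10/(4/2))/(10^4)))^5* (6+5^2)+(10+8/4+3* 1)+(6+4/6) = 6496000000004689153/288000000000000000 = 22.56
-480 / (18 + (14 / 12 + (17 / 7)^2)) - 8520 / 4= -15837090 / 7369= -2149.15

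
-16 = -16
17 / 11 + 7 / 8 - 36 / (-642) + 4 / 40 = 121303 / 47080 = 2.58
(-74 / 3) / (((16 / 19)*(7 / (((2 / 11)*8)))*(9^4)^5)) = -1406 / 2808420721042150553031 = -0.00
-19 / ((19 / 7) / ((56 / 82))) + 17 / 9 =-1067 / 369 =-2.89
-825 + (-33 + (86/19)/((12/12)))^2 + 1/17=-87087/6137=-14.19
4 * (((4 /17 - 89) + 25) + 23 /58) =-124962 /493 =-253.47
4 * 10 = 40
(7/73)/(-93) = -7/6789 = -0.00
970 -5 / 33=32005 / 33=969.85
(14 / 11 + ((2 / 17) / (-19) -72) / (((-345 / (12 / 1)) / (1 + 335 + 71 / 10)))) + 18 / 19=1760095956 / 2042975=861.54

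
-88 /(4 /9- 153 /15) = 3960 /439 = 9.02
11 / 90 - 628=-56509 / 90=-627.88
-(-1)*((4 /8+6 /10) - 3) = -19 /10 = -1.90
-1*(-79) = 79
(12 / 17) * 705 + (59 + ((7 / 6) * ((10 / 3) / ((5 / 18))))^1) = 9701 / 17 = 570.65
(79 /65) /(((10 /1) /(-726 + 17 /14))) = -88.09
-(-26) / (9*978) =0.00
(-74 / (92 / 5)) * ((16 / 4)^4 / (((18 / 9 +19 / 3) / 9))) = -127872 / 115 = -1111.93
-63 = -63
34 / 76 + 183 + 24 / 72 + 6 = 21635 / 114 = 189.78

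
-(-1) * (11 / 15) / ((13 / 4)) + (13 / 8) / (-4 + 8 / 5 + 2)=-11971 / 3120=-3.84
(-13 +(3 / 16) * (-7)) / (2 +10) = -229 / 192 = -1.19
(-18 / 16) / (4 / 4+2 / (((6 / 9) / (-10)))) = 0.04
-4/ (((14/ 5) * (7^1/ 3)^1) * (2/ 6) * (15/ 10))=-60/ 49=-1.22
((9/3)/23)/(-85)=-3/1955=-0.00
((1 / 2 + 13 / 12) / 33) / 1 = 19 / 396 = 0.05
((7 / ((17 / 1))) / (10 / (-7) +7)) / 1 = 0.07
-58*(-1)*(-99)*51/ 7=-292842/ 7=-41834.57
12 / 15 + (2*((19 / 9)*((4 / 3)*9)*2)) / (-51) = -908 / 765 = -1.19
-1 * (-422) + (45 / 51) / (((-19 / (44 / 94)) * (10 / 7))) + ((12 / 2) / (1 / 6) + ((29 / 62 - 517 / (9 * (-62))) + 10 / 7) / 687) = 9328553486090 / 20368514691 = 457.99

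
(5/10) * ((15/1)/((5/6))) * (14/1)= 126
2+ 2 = 4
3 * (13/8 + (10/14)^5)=730473/134456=5.43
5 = 5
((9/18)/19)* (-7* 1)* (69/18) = -161/228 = -0.71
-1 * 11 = -11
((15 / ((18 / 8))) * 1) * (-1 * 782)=-15640 / 3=-5213.33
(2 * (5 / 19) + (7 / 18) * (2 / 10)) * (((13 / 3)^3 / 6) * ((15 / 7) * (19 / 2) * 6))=2269501 / 2268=1000.66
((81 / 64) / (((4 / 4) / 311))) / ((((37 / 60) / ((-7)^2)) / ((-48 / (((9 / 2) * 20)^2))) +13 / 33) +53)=40733847 / 5305852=7.68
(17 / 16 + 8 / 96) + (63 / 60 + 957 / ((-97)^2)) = 5188223 / 2258160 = 2.30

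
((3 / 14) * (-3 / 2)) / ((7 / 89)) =-4.09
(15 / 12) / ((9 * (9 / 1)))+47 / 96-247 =-638915 / 2592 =-246.49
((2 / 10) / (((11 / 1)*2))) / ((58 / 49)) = 49 / 6380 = 0.01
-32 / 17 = -1.88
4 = 4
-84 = -84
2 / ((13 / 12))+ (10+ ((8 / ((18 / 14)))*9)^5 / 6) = 3579757006 / 39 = 91788641.18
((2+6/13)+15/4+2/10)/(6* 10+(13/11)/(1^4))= 18337/174980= 0.10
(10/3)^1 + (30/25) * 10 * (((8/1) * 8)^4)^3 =170005193383307227693066/3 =56668397794435742564355.33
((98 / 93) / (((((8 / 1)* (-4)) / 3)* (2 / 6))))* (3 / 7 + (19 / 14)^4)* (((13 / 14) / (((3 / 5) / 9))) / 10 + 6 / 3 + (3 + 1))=-2940435 / 351232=-8.37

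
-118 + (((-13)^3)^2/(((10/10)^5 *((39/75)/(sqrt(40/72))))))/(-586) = -9282325 *sqrt(5)/1758-118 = -11924.55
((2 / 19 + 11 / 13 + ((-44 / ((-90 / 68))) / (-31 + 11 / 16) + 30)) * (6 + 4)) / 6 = 160939933 / 3234465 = 49.76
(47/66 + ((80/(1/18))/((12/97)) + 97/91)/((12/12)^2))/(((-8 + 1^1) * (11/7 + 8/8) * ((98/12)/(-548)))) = 19158222206/441441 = 43399.28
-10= -10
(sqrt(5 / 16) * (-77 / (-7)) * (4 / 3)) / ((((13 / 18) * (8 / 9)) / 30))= 4455 * sqrt(5) / 26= 383.14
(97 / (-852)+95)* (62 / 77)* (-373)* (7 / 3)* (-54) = 2804362827 / 781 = 3590733.45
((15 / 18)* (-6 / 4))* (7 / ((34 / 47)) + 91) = -17115 / 136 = -125.85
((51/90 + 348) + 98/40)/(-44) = -21061/2640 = -7.98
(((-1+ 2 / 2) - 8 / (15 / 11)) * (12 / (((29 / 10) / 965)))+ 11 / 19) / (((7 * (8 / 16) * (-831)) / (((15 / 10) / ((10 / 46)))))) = 296872983 / 5341945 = 55.57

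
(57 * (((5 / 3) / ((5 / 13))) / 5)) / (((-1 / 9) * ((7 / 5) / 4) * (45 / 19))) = -18772 / 35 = -536.34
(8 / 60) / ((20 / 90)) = 3 / 5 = 0.60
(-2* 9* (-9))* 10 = 1620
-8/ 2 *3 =-12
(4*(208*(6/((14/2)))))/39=18.29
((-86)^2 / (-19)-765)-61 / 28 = -615227 / 532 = -1156.44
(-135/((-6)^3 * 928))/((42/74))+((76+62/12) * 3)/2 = 121.75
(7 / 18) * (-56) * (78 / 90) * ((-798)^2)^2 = -38269009781184 / 5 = -7653801956236.80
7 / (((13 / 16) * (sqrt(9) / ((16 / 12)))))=448 / 117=3.83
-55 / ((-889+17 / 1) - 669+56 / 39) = 2145 / 60043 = 0.04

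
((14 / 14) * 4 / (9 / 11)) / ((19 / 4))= 176 / 171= 1.03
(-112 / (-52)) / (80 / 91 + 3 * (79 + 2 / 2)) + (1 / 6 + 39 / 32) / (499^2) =146503693 / 16374305760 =0.01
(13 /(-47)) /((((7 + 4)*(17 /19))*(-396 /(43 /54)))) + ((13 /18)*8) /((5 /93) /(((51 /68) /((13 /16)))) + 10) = 1211981977973 /2109671130600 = 0.57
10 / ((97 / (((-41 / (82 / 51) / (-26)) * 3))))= 765 / 2522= 0.30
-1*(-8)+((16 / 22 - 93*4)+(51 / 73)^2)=-21266073 / 58619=-362.78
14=14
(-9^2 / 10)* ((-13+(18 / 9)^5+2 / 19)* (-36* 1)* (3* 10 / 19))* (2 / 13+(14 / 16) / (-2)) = -46838979 / 18772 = -2495.15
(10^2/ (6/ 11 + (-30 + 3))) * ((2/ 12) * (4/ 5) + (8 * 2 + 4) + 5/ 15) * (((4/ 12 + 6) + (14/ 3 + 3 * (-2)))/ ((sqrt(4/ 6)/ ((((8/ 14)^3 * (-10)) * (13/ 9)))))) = 1404832000 * sqrt(6)/ 2694951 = 1276.88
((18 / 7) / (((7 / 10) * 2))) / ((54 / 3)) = 0.10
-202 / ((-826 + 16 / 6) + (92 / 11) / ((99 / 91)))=109989 / 444119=0.25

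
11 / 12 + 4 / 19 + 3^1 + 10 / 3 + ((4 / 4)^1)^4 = 8.46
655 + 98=753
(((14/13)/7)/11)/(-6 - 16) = -1/1573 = -0.00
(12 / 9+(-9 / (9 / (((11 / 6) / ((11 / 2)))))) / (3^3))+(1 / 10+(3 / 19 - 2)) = -0.42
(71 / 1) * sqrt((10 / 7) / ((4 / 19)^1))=71 * sqrt(1330) / 14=184.95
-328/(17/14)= -270.12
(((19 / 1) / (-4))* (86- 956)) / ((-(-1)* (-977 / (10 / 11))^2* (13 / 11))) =413250 / 136497647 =0.00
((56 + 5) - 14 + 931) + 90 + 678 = 1746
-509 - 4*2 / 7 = -3571 / 7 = -510.14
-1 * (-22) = 22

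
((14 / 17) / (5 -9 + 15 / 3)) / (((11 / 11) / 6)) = 84 / 17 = 4.94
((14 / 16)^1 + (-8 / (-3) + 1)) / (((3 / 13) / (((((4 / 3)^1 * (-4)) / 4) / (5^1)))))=-1417 / 270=-5.25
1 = 1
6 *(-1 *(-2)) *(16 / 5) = 192 / 5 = 38.40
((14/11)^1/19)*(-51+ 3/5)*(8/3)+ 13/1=4177/1045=4.00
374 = 374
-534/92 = -267/46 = -5.80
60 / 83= 0.72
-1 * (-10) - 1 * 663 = -653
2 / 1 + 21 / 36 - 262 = -259.42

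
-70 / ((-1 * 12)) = 35 / 6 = 5.83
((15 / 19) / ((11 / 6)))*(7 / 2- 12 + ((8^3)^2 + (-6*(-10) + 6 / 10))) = 23597649 / 209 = 112907.41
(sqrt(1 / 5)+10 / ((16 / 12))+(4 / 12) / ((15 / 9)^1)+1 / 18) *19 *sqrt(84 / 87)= 38 *sqrt(1015) / 145+13262 *sqrt(203) / 1305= 153.14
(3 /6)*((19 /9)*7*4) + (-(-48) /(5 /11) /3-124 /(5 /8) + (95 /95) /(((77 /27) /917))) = 93011 /495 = 187.90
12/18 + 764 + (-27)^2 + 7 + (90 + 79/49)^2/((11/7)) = 77439409/11319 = 6841.54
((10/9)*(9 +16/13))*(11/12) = 7315/702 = 10.42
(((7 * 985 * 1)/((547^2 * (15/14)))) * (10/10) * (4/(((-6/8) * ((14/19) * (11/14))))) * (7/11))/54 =-20541584/8797642227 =-0.00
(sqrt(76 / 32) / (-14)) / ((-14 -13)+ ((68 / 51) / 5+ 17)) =0.01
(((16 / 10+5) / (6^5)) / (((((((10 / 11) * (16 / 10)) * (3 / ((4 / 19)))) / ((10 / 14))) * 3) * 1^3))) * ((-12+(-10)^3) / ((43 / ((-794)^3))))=1915479073849 / 16676604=114860.26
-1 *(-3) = 3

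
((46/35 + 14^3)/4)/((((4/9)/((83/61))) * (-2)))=-35888121/34160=-1050.59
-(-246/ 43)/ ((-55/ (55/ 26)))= -123/ 559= -0.22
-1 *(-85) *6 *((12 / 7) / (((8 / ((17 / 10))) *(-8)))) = -2601 / 112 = -23.22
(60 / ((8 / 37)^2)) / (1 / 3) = 61605 / 16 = 3850.31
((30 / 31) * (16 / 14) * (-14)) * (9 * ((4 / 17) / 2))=-16.39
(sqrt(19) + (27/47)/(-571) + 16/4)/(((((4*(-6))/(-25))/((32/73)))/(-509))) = -50900*sqrt(19)/219-5462638900/5877303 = -1942.54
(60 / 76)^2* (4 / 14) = 0.18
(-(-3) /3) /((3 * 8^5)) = 1 /98304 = 0.00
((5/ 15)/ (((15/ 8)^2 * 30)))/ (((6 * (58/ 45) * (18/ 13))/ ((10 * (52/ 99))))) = 0.00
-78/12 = -13/2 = -6.50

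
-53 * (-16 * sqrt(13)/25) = 848 * sqrt(13)/25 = 122.30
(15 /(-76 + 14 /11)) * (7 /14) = -55 /548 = -0.10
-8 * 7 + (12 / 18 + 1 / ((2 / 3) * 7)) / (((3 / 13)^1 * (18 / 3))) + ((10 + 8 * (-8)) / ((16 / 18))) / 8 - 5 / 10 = -383791 / 6048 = -63.46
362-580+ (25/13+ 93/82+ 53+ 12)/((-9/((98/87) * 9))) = -294.66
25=25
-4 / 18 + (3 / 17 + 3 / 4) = 431 / 612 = 0.70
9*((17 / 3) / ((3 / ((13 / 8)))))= 27.62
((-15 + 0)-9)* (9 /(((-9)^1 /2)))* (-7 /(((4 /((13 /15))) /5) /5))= -1820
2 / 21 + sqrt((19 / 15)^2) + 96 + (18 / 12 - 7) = 19291 / 210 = 91.86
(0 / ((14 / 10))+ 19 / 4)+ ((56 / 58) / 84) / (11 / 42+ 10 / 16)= 82323 / 17284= 4.76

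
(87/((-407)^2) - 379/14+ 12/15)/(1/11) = -304622421/1054130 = -288.98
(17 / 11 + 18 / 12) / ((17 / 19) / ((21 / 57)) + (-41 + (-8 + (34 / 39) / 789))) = -14431599 / 220684376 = -0.07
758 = 758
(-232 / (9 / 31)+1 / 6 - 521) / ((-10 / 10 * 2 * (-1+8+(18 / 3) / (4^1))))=23759 / 306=77.64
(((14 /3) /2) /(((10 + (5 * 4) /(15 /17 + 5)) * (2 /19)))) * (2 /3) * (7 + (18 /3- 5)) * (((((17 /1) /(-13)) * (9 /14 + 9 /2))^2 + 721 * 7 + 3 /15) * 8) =28488452864 /79261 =359425.86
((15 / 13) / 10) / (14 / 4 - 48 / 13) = -3 / 5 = -0.60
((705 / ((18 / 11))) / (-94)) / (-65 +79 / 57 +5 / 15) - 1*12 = -172091 / 14428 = -11.93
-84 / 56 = -3 / 2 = -1.50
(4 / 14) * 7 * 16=32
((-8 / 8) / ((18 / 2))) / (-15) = 1 / 135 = 0.01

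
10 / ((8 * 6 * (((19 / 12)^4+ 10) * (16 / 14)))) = 3780 / 337681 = 0.01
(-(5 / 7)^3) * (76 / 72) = -2375 / 6174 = -0.38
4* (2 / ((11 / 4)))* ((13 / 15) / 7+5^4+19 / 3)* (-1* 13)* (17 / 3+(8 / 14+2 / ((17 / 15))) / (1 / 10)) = -31759195936 / 45815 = -693205.19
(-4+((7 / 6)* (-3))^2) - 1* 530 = -2087 / 4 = -521.75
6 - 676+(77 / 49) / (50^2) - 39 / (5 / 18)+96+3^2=-12344489 / 17500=-705.40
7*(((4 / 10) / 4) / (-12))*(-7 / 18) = 49 / 2160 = 0.02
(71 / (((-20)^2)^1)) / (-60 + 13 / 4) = -71 / 22700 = -0.00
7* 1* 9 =63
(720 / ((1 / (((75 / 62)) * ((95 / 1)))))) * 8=20520000 / 31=661935.48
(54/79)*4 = 216/79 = 2.73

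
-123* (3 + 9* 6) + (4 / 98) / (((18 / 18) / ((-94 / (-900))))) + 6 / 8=-309151837 / 44100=-7010.25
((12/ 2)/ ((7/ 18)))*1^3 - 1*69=-375/ 7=-53.57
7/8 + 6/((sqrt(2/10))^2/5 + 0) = 1207/8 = 150.88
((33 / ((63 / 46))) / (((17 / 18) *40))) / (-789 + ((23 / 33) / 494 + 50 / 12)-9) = -6186609 / 7699923560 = -0.00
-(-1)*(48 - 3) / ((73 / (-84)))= -3780 / 73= -51.78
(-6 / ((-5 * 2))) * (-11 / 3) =-11 / 5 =-2.20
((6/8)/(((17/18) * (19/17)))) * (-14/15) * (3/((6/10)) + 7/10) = -189/50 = -3.78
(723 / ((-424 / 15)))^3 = -1275524101125 / 76225024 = -16733.67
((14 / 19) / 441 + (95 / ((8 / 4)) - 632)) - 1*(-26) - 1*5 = -1349015 / 2394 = -563.50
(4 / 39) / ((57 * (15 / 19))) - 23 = -40361 / 1755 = -23.00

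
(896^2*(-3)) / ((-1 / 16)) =38535168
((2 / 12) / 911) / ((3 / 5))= 5 / 16398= 0.00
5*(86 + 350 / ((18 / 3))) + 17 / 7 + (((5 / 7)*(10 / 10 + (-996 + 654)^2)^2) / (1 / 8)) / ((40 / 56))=2298376301006 / 21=109446490524.10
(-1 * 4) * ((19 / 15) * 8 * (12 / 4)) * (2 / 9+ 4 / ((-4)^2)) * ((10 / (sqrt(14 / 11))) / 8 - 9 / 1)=2584 / 5 - 323 * sqrt(154) / 63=453.18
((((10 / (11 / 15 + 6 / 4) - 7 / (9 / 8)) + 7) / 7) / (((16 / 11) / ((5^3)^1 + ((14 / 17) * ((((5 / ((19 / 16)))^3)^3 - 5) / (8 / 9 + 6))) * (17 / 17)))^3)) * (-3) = -5018076193868458677059121081485429054607234424890799133624875 / 55355803088898451242603738394160199367062790872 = -90651312307938.11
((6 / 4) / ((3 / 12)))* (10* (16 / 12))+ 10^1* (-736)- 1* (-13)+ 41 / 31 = -225236 / 31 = -7265.68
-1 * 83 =-83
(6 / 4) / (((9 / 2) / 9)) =3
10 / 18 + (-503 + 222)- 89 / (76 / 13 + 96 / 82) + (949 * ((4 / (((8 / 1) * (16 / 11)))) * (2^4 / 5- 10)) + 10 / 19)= -2510.89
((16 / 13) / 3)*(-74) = -1184 / 39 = -30.36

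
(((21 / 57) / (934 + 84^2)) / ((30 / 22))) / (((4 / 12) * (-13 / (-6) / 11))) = 2541 / 4933825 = 0.00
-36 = -36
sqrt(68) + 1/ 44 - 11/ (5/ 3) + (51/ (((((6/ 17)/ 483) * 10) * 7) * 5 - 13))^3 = -6476452002197/ 91651355620 + 2 * sqrt(17) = -62.42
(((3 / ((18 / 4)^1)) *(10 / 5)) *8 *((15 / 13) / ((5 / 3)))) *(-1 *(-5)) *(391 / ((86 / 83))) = 7788720 / 559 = 13933.31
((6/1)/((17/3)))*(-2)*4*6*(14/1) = -12096/17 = -711.53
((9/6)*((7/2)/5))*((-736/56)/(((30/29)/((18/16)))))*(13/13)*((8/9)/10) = -667/500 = -1.33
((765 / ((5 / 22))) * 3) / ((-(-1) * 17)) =594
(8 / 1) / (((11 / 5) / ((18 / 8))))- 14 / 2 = 13 / 11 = 1.18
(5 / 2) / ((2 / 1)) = 5 / 4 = 1.25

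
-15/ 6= -5/ 2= -2.50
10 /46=5 /23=0.22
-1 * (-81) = 81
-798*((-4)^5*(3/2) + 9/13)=1225175.54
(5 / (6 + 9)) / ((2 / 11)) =11 / 6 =1.83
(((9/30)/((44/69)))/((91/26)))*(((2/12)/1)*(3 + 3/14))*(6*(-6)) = -5589/2156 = -2.59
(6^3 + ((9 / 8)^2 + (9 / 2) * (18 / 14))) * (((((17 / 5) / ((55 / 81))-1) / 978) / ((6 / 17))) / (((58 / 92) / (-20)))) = -82484187 / 1004080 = -82.15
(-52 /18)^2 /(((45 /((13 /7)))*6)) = 4394 /76545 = 0.06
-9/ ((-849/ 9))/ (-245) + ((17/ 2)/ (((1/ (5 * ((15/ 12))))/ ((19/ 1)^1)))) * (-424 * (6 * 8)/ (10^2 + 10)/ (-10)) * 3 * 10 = 427300511103/ 762685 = 560258.18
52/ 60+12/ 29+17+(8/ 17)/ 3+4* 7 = 114468/ 2465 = 46.44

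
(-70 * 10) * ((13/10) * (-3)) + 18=2748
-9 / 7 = -1.29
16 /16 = 1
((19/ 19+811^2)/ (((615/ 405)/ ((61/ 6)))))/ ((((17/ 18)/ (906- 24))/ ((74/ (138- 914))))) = -646671444237/ 1649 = -392159760.00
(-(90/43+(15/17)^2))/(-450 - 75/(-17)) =2379/369155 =0.01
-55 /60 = -11 /12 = -0.92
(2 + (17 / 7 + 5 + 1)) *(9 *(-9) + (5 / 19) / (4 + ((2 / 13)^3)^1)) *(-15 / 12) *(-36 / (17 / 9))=-133299311445 / 6629252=-20107.75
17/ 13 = 1.31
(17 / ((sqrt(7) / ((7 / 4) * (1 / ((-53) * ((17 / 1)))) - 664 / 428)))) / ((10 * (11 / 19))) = -1.72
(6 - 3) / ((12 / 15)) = 15 / 4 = 3.75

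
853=853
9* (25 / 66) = 3.41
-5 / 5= -1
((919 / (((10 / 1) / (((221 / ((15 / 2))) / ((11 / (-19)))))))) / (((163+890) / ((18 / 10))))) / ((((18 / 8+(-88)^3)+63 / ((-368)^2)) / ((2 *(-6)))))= -160795415552 / 1142056072092375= -0.00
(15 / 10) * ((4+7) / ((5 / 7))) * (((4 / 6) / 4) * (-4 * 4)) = -308 / 5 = -61.60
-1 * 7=-7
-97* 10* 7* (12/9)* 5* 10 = -1358000/3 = -452666.67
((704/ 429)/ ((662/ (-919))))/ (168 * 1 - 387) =29408/ 2827071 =0.01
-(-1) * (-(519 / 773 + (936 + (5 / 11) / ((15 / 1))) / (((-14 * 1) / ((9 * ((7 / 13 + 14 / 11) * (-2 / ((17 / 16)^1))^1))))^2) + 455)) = -14637438322990 / 2955923399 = -4951.90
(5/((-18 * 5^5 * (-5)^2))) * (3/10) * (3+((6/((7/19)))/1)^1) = -9/437500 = -0.00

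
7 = 7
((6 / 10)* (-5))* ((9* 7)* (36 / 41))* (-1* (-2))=-331.90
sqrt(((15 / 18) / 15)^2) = 1 / 18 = 0.06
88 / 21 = 4.19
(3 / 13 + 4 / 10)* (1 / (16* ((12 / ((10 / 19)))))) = 0.00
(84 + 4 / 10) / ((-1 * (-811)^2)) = -422 / 3288605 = -0.00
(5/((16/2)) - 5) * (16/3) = -70/3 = -23.33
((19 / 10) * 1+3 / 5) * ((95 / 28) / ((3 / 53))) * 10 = 125875 / 84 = 1498.51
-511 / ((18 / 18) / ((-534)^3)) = 77811658344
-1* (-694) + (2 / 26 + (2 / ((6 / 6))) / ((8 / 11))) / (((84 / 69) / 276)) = 69415 / 52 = 1334.90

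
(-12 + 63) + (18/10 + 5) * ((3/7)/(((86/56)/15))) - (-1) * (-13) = 2858/43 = 66.47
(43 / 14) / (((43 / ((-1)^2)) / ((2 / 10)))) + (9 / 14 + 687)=24068 / 35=687.66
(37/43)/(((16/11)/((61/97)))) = 24827/66736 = 0.37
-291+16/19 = -5513/19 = -290.16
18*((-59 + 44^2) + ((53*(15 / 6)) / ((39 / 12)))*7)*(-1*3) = -1517994 / 13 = -116768.77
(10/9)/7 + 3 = 199/63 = 3.16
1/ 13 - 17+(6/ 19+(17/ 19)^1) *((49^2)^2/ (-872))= -1727320459/ 215384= -8019.73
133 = 133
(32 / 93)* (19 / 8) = 76 / 93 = 0.82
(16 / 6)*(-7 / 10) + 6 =62 / 15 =4.13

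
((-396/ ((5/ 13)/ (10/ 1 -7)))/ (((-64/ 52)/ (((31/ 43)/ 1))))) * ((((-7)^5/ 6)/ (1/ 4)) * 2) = -8717135427/ 215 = -40544815.94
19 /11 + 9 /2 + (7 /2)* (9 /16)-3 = 1829 /352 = 5.20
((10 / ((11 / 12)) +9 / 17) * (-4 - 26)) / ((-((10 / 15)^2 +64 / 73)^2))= 446756715 / 2272424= 196.60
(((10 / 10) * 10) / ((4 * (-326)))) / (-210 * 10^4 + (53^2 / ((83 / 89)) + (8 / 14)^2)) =20335 / 5560548502196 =0.00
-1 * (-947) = 947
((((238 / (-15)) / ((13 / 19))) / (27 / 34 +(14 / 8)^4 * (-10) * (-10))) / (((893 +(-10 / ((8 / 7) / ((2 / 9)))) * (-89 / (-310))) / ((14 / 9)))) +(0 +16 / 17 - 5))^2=187310481958640695740181218294649 / 11369792206889106542310904250625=16.47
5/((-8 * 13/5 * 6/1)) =-25/624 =-0.04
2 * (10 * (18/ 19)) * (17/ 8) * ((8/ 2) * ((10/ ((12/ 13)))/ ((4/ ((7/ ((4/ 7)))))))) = 812175/ 152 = 5343.26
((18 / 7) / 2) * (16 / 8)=18 / 7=2.57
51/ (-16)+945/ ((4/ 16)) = 60429/ 16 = 3776.81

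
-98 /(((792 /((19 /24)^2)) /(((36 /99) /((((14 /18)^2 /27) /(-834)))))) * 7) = 149.96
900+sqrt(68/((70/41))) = sqrt(48790)/35+900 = 906.31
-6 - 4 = -10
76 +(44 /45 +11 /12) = 14021 /180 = 77.89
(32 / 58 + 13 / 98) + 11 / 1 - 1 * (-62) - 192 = -336253 / 2842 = -118.32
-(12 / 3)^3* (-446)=28544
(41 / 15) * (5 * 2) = 82 / 3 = 27.33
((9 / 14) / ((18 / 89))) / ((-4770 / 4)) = -89 / 33390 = -0.00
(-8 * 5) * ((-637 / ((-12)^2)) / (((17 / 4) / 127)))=808990 / 153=5287.52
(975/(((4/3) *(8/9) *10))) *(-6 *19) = -300105/32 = -9378.28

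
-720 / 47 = -15.32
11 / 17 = 0.65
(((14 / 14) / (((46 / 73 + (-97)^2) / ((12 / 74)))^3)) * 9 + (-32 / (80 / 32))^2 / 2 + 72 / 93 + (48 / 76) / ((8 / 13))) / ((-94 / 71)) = -2873868692472718136773358661469 / 45446931353269608328819267300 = -63.24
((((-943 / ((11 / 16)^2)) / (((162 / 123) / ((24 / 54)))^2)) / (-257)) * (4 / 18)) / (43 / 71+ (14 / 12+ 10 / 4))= 115249144832 / 2506476817845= 0.05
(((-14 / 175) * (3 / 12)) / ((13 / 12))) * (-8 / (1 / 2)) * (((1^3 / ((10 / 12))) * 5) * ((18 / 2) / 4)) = 1296 / 325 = 3.99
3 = 3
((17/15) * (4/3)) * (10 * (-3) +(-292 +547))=340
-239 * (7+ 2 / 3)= -5497 / 3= -1832.33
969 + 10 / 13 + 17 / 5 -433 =35111 / 65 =540.17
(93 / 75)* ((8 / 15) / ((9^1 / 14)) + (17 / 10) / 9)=341 / 270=1.26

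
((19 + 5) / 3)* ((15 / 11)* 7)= 840 / 11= 76.36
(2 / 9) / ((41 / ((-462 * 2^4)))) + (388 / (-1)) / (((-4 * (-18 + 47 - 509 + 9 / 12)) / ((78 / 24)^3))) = -59121341 / 1257552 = -47.01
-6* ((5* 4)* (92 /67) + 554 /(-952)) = -2571843 /15946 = -161.28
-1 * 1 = -1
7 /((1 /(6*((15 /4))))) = 157.50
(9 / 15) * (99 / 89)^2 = 29403 / 39605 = 0.74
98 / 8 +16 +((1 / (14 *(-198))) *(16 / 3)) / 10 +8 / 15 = 1196803 / 41580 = 28.78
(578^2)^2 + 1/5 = 558060595281/5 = 111612119056.20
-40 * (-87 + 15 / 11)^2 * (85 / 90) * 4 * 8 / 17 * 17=-1072724480 / 121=-8865491.57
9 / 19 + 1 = 28 / 19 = 1.47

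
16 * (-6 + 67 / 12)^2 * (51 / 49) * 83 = 35275 / 147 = 239.97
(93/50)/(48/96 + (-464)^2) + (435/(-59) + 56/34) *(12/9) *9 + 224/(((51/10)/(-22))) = -657344112613/635124675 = -1034.98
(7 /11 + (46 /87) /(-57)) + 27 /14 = 1951721 /763686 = 2.56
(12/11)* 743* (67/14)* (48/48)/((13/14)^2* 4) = 2090802/1859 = 1124.69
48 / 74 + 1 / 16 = 421 / 592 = 0.71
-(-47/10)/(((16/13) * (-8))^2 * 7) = 7943/1146880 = 0.01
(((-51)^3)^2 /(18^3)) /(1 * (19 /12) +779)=4259571 /1102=3865.31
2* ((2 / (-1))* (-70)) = 280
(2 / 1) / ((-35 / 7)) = -2 / 5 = -0.40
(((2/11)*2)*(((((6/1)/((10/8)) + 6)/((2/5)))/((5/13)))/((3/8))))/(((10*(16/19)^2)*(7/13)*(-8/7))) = -549081/35200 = -15.60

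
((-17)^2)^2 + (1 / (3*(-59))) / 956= 14132755451 / 169212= 83521.00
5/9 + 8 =77/9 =8.56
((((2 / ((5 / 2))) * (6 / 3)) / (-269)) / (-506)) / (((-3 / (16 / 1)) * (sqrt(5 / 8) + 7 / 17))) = 60928 / 1074960315- 36992 * sqrt(10) / 1074960315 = -0.00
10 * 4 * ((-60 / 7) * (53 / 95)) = -25440 / 133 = -191.28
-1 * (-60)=60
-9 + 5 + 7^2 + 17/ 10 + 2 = 487/ 10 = 48.70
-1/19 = -0.05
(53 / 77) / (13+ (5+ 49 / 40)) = 2120 / 59213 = 0.04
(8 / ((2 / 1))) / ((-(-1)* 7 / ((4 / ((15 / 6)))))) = 32 / 35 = 0.91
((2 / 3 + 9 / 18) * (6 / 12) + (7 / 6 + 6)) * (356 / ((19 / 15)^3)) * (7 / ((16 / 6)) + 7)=716995125 / 54872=13066.68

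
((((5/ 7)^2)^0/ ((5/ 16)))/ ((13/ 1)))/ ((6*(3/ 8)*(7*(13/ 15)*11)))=64/ 39039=0.00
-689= -689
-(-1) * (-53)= -53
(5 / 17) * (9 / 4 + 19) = 25 / 4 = 6.25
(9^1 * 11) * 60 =5940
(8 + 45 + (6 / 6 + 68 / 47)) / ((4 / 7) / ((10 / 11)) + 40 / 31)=1413755 / 48927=28.90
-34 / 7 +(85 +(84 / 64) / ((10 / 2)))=45027 / 560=80.41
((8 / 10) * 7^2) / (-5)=-196 / 25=-7.84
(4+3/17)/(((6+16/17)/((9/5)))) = 639/590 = 1.08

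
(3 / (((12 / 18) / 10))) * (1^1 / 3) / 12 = 5 / 4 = 1.25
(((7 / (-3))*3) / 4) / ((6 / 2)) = -7 / 12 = -0.58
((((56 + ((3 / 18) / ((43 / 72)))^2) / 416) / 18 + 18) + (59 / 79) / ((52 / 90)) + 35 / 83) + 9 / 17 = 3906765612769 / 192915385416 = 20.25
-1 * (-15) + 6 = 21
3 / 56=0.05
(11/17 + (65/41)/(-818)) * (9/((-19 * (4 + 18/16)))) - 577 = -577.06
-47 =-47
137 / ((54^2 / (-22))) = -1507 / 1458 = -1.03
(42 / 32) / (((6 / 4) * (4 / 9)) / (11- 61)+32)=1575 / 38384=0.04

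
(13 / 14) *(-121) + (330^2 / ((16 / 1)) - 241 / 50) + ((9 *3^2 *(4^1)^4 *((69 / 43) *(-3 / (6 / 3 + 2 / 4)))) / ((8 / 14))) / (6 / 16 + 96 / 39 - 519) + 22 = 11062477029453 / 1615798100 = 6846.45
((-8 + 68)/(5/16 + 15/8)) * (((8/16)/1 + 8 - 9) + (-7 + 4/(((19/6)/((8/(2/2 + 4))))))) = -99936/665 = -150.28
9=9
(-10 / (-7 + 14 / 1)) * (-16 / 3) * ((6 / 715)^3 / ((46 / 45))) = 10368 / 2353986635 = 0.00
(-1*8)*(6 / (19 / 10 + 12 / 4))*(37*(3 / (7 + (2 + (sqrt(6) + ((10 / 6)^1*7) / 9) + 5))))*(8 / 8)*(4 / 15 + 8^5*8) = -22249505119104 / 1163365 + 10181976918912*sqrt(6) / 8143555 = -16062504.37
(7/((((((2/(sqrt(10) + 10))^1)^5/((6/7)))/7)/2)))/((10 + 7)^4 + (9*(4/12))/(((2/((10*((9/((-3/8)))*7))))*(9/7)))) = 105175*sqrt(10)/54374 + 179375/27187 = 12.71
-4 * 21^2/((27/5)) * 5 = -4900/3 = -1633.33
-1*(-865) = 865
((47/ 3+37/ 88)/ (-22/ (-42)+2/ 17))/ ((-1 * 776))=-0.03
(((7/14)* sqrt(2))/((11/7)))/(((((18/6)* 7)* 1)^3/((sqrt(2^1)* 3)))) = 1/4851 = 0.00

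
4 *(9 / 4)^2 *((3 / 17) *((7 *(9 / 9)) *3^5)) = 413343 / 68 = 6078.57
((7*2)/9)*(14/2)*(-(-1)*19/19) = 98/9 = 10.89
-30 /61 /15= -2 /61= -0.03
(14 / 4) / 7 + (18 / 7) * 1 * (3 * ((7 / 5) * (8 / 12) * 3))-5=171 / 10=17.10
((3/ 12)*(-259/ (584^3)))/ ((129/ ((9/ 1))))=-0.00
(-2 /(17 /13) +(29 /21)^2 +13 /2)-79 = -1081403 /14994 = -72.12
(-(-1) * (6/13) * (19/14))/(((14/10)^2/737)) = 1050225/4459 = 235.53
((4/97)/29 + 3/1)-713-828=-4326390/2813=-1538.00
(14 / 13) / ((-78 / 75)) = -175 / 169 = -1.04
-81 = -81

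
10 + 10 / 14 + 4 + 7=152 / 7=21.71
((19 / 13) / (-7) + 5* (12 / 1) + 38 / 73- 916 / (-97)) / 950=8989627 / 122430490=0.07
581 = 581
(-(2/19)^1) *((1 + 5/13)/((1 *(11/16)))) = -576/2717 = -0.21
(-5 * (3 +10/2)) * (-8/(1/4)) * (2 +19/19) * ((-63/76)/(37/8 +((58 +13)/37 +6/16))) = -34965/76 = -460.07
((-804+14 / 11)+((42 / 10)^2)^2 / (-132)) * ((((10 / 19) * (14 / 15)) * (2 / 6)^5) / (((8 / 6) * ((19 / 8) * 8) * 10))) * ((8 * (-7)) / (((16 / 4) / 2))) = 1084851523 / 6030956250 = 0.18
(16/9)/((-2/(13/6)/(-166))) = 8632/27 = 319.70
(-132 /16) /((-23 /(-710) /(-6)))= 1528.04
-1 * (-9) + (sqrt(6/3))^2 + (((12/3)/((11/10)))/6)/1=383/33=11.61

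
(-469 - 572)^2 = 1083681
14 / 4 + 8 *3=55 / 2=27.50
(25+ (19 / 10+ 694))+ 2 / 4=3607 / 5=721.40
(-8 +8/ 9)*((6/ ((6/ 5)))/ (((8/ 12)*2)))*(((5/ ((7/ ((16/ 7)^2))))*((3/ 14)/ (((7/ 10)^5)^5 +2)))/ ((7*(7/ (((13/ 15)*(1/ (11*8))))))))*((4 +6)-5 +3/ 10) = -881920000000000000000000000000/ 77653546587607149911618296410519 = -0.01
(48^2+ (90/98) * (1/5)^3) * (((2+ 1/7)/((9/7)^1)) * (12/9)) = 1254404/245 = 5120.02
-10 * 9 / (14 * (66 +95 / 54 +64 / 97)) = -235710 / 2508653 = -0.09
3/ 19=0.16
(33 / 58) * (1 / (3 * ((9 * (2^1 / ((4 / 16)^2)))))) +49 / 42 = 19499 / 16704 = 1.17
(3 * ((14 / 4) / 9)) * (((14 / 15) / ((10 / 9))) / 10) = 49 / 500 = 0.10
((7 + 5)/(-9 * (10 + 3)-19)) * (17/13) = -3/26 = -0.12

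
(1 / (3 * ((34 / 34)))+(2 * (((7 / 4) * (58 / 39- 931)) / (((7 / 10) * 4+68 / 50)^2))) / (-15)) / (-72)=-32563273 / 182227968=-0.18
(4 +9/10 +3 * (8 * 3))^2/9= 591361/900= 657.07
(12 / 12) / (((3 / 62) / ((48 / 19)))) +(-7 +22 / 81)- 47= -2336 / 1539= -1.52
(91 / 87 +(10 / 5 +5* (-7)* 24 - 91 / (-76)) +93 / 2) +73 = -4735889 / 6612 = -716.26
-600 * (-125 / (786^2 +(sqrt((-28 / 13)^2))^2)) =3168750 / 26102077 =0.12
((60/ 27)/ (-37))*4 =-80/ 333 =-0.24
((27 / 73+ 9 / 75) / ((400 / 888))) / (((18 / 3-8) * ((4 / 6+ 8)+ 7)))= -148851 / 4288750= -0.03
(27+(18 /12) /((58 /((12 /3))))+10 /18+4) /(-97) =-0.33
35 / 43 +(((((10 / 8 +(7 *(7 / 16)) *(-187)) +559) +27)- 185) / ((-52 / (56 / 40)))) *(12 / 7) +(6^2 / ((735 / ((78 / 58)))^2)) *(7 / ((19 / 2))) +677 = 840305573568247 / 1225506209200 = 685.68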